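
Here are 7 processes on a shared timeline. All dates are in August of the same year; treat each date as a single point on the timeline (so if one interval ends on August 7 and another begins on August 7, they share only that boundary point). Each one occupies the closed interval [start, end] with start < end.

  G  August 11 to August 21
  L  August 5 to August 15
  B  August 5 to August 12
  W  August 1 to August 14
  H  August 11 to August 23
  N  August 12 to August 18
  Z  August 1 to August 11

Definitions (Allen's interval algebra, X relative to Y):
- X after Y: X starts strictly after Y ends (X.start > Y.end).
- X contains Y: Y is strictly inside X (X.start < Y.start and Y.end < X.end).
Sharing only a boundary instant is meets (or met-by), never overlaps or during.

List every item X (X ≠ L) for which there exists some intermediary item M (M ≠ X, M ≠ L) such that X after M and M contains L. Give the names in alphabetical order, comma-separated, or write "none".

none

Target L = [August 5, August 15].
Intermediaries M with M contains L: none.
Union: none.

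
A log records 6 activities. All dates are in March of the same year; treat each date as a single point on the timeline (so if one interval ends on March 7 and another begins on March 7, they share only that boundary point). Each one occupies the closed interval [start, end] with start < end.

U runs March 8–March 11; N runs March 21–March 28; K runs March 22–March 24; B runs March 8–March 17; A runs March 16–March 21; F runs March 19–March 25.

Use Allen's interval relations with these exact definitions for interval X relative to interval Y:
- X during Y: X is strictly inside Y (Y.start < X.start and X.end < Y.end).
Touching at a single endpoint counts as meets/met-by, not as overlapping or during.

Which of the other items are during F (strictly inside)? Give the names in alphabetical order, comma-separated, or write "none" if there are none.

K

Target F = [March 19, March 25].
A [March 16, March 21] → overlaps → no.
B [March 8, March 17] → before → no.
K [March 22, March 24] → during → yes.
N [March 21, March 28] → overlapped-by → no.
U [March 8, March 11] → before → no.
Result: K.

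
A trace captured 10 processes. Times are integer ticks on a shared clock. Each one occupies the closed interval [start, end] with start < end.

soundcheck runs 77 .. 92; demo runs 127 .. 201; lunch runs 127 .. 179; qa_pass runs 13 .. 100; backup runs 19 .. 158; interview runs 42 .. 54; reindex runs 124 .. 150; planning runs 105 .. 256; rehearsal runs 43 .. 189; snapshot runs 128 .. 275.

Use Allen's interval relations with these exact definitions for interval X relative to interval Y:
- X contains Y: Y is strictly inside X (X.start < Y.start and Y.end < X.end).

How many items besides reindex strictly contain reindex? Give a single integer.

Target reindex = [124, 150].
backup [19, 158] → contains → counts.
demo [127, 201] → overlapped-by → no.
interview [42, 54] → before → no.
lunch [127, 179] → overlapped-by → no.
planning [105, 256] → contains → counts.
qa_pass [13, 100] → before → no.
rehearsal [43, 189] → contains → counts.
snapshot [128, 275] → overlapped-by → no.
soundcheck [77, 92] → before → no.
Total: 3.

3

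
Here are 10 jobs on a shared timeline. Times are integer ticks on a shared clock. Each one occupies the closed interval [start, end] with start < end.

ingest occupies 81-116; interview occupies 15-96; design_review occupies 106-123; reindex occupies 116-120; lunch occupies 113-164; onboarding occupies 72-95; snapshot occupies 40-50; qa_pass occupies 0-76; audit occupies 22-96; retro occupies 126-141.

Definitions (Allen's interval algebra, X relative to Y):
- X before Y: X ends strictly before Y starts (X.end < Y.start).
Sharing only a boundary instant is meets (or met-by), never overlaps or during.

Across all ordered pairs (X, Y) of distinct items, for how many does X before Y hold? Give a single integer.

26

Checking all 90 ordered pairs for relation 'before'; matching pairs in alphabetical order:
(audit, design_review): audit before design_review ✓
(audit, lunch): audit before lunch ✓
(audit, reindex): audit before reindex ✓
(audit, retro): audit before retro ✓
(design_review, retro): design_review before retro ✓
(ingest, retro): ingest before retro ✓
(interview, design_review): interview before design_review ✓
(interview, lunch): interview before lunch ✓
(interview, reindex): interview before reindex ✓
(interview, retro): interview before retro ✓
(onboarding, design_review): onboarding before design_review ✓
(onboarding, lunch): onboarding before lunch ✓
(onboarding, reindex): onboarding before reindex ✓
(onboarding, retro): onboarding before retro ✓
(qa_pass, design_review): qa_pass before design_review ✓
(qa_pass, ingest): qa_pass before ingest ✓
(qa_pass, lunch): qa_pass before lunch ✓
(qa_pass, reindex): qa_pass before reindex ✓
(qa_pass, retro): qa_pass before retro ✓
(reindex, retro): reindex before retro ✓
(snapshot, design_review): snapshot before design_review ✓
(snapshot, ingest): snapshot before ingest ✓
(snapshot, lunch): snapshot before lunch ✓
(snapshot, onboarding): snapshot before onboarding ✓
... plus 2 further pairs not listed.
Count: 26.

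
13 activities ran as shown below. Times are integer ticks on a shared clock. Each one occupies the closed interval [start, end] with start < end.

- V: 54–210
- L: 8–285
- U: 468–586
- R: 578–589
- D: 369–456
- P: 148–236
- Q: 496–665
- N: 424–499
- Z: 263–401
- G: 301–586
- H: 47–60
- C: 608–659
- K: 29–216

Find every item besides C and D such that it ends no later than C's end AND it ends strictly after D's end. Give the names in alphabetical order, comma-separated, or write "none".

Conditions: its end is no later than C's end (X.end <= 659) AND its end is strictly after D's end (X.end > 456).
G: end 586 <= 659? ✓; end 586 > 456? ✓ → yes.
H: end 60 <= 659? ✓; end 60 > 456? ✗ → no.
K: end 216 <= 659? ✓; end 216 > 456? ✗ → no.
L: end 285 <= 659? ✓; end 285 > 456? ✗ → no.
N: end 499 <= 659? ✓; end 499 > 456? ✓ → yes.
P: end 236 <= 659? ✓; end 236 > 456? ✗ → no.
Q: end 665 <= 659? ✗; end 665 > 456? ✓ → no.
R: end 589 <= 659? ✓; end 589 > 456? ✓ → yes.
U: end 586 <= 659? ✓; end 586 > 456? ✓ → yes.
V: end 210 <= 659? ✓; end 210 > 456? ✗ → no.
Z: end 401 <= 659? ✓; end 401 > 456? ✗ → no.
Result: G, N, R, U.

G, N, R, U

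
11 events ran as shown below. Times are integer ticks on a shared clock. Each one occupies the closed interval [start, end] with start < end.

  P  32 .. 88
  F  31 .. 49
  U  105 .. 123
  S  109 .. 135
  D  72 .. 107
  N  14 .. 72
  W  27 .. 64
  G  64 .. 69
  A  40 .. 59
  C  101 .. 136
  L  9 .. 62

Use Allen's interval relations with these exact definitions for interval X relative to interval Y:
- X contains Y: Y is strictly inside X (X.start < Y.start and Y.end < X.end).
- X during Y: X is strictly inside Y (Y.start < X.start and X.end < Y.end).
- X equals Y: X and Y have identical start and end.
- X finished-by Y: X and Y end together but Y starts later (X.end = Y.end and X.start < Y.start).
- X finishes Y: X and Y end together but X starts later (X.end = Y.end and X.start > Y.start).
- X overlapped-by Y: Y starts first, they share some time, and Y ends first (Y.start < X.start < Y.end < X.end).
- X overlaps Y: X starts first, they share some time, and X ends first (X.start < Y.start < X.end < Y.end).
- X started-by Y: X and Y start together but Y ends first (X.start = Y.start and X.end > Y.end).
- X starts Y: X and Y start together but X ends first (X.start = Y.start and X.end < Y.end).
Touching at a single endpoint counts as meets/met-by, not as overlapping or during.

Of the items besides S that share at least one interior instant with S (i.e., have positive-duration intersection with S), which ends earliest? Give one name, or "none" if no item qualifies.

U

Target S = [109, 135].
A [40, 59] → before → excluded.
C [101, 136] → contains → candidate.
D [72, 107] → before → excluded.
F [31, 49] → before → excluded.
G [64, 69] → before → excluded.
L [9, 62] → before → excluded.
N [14, 72] → before → excluded.
P [32, 88] → before → excluded.
U [105, 123] → overlaps → candidate.
W [27, 64] → before → excluded.
Among candidates, earliest end is 123 → U.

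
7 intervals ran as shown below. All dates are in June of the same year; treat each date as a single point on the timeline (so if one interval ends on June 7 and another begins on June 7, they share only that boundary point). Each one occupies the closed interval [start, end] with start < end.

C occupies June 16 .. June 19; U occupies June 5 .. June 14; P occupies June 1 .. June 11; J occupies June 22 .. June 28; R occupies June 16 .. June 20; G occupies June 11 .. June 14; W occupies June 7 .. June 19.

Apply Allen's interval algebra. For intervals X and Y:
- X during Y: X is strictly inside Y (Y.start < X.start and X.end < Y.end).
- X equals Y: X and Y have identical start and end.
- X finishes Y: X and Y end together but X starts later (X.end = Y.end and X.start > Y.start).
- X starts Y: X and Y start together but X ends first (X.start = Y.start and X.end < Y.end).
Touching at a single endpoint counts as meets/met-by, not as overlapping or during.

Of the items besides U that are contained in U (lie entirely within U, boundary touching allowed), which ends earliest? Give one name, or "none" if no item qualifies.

Target U = [June 5, June 14].
C [June 16, June 19] → after → excluded.
G [June 11, June 14] → finishes → candidate.
J [June 22, June 28] → after → excluded.
P [June 1, June 11] → overlaps → excluded.
R [June 16, June 20] → after → excluded.
W [June 7, June 19] → overlapped-by → excluded.
Among candidates, earliest end is June 14 → G.

G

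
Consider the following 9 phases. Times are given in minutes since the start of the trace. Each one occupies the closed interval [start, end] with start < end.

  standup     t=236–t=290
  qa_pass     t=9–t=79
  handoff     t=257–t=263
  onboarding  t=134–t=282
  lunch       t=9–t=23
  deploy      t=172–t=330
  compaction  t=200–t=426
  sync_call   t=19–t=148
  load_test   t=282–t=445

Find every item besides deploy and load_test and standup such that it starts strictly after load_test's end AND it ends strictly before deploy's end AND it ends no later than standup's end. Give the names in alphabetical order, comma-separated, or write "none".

none

Conditions: its start is strictly after load_test's end (X.start > t=445) AND its end is strictly before deploy's end (X.end < t=330) AND its end is no later than standup's end (X.end <= t=290).
compaction: start t=200 > t=445? ✗; end t=426 < t=330? ✗; end t=426 <= t=290? ✗ → no.
handoff: start t=257 > t=445? ✗; end t=263 < t=330? ✓; end t=263 <= t=290? ✓ → no.
lunch: start t=9 > t=445? ✗; end t=23 < t=330? ✓; end t=23 <= t=290? ✓ → no.
onboarding: start t=134 > t=445? ✗; end t=282 < t=330? ✓; end t=282 <= t=290? ✓ → no.
qa_pass: start t=9 > t=445? ✗; end t=79 < t=330? ✓; end t=79 <= t=290? ✓ → no.
sync_call: start t=19 > t=445? ✗; end t=148 < t=330? ✓; end t=148 <= t=290? ✓ → no.
Result: none.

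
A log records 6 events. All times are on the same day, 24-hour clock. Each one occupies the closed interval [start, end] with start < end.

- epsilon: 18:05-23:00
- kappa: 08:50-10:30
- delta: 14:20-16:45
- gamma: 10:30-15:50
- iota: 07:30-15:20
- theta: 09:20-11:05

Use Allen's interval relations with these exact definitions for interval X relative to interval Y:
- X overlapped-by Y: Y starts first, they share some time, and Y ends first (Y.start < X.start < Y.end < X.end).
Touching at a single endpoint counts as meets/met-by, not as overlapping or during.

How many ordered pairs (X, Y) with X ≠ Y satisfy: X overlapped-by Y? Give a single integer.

5

Checking all 30 ordered pairs for relation 'overlapped-by'; matching pairs in alphabetical order:
(delta, gamma): delta overlapped-by gamma ✓
(delta, iota): delta overlapped-by iota ✓
(gamma, iota): gamma overlapped-by iota ✓
(gamma, theta): gamma overlapped-by theta ✓
(theta, kappa): theta overlapped-by kappa ✓
Count: 5.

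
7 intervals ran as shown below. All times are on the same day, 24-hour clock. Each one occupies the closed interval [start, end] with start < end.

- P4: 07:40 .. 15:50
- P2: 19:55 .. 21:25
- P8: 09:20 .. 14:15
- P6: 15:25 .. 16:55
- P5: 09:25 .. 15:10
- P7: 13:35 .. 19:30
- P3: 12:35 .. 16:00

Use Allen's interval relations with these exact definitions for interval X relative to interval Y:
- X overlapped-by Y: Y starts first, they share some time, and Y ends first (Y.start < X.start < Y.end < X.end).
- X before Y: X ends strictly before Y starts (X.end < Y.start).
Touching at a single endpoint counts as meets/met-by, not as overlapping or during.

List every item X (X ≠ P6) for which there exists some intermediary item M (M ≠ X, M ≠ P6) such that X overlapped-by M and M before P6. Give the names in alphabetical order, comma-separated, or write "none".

P3, P5, P7

Target P6 = [15:25, 16:55].
Intermediaries M with M before P6: P5, P8.
Via P5 — items with X overlapped-by P5: P3, P7.
Via P8 — items with X overlapped-by P8: P3, P5, P7.
Union: P3, P5, P7.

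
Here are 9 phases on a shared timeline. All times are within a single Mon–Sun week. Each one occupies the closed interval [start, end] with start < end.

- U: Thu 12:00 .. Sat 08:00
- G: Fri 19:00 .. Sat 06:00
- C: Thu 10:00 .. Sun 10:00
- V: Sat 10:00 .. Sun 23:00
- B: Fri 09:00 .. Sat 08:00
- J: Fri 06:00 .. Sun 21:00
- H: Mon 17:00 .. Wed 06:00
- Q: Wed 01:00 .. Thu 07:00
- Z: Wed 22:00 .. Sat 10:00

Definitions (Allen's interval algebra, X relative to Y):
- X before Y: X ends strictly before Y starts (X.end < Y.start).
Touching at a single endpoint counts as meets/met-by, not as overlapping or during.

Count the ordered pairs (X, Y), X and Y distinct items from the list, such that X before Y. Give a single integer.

16

Checking all 72 ordered pairs for relation 'before'; matching pairs in alphabetical order:
(B, V): B before V ✓
(G, V): G before V ✓
(H, B): H before B ✓
(H, C): H before C ✓
(H, G): H before G ✓
(H, J): H before J ✓
(H, U): H before U ✓
(H, V): H before V ✓
(H, Z): H before Z ✓
(Q, B): Q before B ✓
(Q, C): Q before C ✓
(Q, G): Q before G ✓
(Q, J): Q before J ✓
(Q, U): Q before U ✓
(Q, V): Q before V ✓
(U, V): U before V ✓
Count: 16.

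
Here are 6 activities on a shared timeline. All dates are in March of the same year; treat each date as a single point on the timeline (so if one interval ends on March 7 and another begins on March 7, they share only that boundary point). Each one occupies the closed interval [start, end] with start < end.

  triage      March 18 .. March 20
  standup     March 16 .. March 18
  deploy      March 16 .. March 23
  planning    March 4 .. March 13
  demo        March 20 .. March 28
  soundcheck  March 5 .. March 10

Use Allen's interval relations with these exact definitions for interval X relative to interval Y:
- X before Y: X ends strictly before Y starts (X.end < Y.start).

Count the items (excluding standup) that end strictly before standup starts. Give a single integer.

Target standup = [March 16, March 18].
demo [March 20, March 28] → after → no.
deploy [March 16, March 23] → started-by → no.
planning [March 4, March 13] → before → counts.
soundcheck [March 5, March 10] → before → counts.
triage [March 18, March 20] → met-by → no.
Total: 2.

2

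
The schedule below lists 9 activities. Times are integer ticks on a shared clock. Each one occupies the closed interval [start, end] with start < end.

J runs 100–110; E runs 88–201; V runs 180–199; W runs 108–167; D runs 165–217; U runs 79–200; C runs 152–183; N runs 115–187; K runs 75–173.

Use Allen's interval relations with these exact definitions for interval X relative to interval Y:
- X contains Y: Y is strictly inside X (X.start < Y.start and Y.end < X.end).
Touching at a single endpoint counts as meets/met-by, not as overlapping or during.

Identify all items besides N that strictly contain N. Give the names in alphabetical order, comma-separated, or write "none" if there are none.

Target N = [115, 187].
C [152, 183] → during → no.
D [165, 217] → overlapped-by → no.
E [88, 201] → contains → yes.
J [100, 110] → before → no.
K [75, 173] → overlaps → no.
U [79, 200] → contains → yes.
V [180, 199] → overlapped-by → no.
W [108, 167] → overlaps → no.
Result: E, U.

E, U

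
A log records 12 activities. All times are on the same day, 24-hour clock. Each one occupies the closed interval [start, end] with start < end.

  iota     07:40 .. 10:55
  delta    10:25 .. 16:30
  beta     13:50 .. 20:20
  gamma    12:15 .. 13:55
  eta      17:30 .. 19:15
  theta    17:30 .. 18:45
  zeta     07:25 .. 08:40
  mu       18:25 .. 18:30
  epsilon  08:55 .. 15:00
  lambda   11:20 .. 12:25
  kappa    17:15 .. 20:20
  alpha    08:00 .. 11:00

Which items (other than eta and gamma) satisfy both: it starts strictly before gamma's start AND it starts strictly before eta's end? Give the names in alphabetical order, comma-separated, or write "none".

Conditions: its start is strictly before gamma's start (X.start < 12:15) AND its start is strictly before eta's end (X.start < 19:15).
alpha: start 08:00 < 12:15? ✓; start 08:00 < 19:15? ✓ → yes.
beta: start 13:50 < 12:15? ✗; start 13:50 < 19:15? ✓ → no.
delta: start 10:25 < 12:15? ✓; start 10:25 < 19:15? ✓ → yes.
epsilon: start 08:55 < 12:15? ✓; start 08:55 < 19:15? ✓ → yes.
iota: start 07:40 < 12:15? ✓; start 07:40 < 19:15? ✓ → yes.
kappa: start 17:15 < 12:15? ✗; start 17:15 < 19:15? ✓ → no.
lambda: start 11:20 < 12:15? ✓; start 11:20 < 19:15? ✓ → yes.
mu: start 18:25 < 12:15? ✗; start 18:25 < 19:15? ✓ → no.
theta: start 17:30 < 12:15? ✗; start 17:30 < 19:15? ✓ → no.
zeta: start 07:25 < 12:15? ✓; start 07:25 < 19:15? ✓ → yes.
Result: alpha, delta, epsilon, iota, lambda, zeta.

alpha, delta, epsilon, iota, lambda, zeta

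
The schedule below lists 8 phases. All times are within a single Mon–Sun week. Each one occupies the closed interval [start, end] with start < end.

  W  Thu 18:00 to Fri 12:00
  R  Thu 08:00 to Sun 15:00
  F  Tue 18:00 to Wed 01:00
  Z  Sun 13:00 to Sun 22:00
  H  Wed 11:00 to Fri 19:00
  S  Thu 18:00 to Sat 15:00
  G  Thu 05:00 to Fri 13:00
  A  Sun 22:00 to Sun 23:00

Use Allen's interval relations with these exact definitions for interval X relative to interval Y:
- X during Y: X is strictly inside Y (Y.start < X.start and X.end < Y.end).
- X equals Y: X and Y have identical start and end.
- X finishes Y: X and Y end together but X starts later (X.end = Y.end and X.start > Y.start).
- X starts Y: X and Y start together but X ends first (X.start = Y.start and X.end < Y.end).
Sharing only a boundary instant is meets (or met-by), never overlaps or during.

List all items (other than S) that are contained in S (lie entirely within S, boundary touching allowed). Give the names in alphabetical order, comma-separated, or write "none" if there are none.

Target S = [Thu 18:00, Sat 15:00].
A [Sun 22:00, Sun 23:00] → after → no.
F [Tue 18:00, Wed 01:00] → before → no.
G [Thu 05:00, Fri 13:00] → overlaps → no.
H [Wed 11:00, Fri 19:00] → overlaps → no.
R [Thu 08:00, Sun 15:00] → contains → no.
W [Thu 18:00, Fri 12:00] → starts → yes.
Z [Sun 13:00, Sun 22:00] → after → no.
Result: W.

W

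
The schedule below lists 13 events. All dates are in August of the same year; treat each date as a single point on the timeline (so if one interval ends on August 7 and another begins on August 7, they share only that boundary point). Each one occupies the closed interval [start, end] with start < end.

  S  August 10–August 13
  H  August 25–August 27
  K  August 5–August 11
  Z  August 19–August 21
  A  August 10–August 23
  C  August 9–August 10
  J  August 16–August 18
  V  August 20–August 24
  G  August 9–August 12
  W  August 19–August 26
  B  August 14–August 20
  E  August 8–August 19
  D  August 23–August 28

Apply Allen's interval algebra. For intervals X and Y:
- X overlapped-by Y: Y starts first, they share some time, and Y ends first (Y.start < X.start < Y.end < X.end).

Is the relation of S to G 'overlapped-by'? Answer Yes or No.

S = [August 10, August 13], G = [August 9, August 12].
Actual relation of S to G: overlapped-by.
Asked whether 'overlapped-by' holds → Yes.

Yes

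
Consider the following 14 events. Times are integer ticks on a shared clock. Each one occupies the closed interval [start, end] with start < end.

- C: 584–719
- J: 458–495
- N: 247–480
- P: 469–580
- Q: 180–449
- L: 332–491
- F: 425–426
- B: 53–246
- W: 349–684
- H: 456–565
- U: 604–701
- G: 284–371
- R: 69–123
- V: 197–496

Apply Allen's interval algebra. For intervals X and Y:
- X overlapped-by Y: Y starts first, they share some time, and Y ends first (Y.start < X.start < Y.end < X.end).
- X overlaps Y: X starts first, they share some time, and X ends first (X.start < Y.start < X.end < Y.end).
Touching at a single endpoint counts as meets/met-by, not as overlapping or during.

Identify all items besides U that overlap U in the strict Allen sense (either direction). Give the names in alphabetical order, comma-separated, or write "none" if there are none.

W

Target U = [604, 701].
B [53, 246] → before → no.
C [584, 719] → contains → no.
F [425, 426] → before → no.
G [284, 371] → before → no.
H [456, 565] → before → no.
J [458, 495] → before → no.
L [332, 491] → before → no.
N [247, 480] → before → no.
P [469, 580] → before → no.
Q [180, 449] → before → no.
R [69, 123] → before → no.
V [197, 496] → before → no.
W [349, 684] → overlaps → yes.
Result: W.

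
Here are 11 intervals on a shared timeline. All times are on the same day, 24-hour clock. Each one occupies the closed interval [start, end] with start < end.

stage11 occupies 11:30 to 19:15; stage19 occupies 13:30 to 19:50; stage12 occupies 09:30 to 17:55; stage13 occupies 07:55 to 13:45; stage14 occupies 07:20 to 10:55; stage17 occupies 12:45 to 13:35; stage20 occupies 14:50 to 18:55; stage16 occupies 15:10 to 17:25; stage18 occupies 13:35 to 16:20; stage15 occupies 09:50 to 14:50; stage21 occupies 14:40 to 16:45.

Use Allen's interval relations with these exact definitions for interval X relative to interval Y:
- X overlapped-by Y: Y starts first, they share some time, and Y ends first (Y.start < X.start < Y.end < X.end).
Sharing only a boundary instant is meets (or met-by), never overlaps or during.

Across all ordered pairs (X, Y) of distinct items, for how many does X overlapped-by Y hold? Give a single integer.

Checking all 110 ordered pairs for relation 'overlapped-by'; matching pairs in alphabetical order:
(stage11, stage12): stage11 overlapped-by stage12 ✓
(stage11, stage13): stage11 overlapped-by stage13 ✓
(stage11, stage15): stage11 overlapped-by stage15 ✓
(stage12, stage13): stage12 overlapped-by stage13 ✓
(stage12, stage14): stage12 overlapped-by stage14 ✓
(stage13, stage14): stage13 overlapped-by stage14 ✓
(stage15, stage13): stage15 overlapped-by stage13 ✓
(stage15, stage14): stage15 overlapped-by stage14 ✓
(stage16, stage18): stage16 overlapped-by stage18 ✓
(stage16, stage21): stage16 overlapped-by stage21 ✓
(stage18, stage13): stage18 overlapped-by stage13 ✓
(stage18, stage15): stage18 overlapped-by stage15 ✓
(stage19, stage11): stage19 overlapped-by stage11 ✓
(stage19, stage12): stage19 overlapped-by stage12 ✓
(stage19, stage13): stage19 overlapped-by stage13 ✓
(stage19, stage15): stage19 overlapped-by stage15 ✓
(stage19, stage17): stage19 overlapped-by stage17 ✓
(stage20, stage12): stage20 overlapped-by stage12 ✓
(stage20, stage18): stage20 overlapped-by stage18 ✓
(stage20, stage21): stage20 overlapped-by stage21 ✓
(stage21, stage15): stage21 overlapped-by stage15 ✓
(stage21, stage18): stage21 overlapped-by stage18 ✓
Count: 22.

22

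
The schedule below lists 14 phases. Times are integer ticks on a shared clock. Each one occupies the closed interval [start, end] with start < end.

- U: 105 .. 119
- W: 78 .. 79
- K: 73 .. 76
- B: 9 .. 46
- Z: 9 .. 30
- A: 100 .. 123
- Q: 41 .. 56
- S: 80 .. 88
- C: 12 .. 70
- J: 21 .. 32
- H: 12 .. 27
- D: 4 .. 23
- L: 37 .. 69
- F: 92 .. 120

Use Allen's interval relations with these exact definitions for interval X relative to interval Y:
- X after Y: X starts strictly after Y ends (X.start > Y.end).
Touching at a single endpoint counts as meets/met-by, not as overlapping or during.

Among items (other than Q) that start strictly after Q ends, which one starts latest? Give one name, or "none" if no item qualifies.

Target Q = [41, 56].
A [100, 123] → after → candidate.
B [9, 46] → overlaps → excluded.
C [12, 70] → contains → excluded.
D [4, 23] → before → excluded.
F [92, 120] → after → candidate.
H [12, 27] → before → excluded.
J [21, 32] → before → excluded.
K [73, 76] → after → candidate.
L [37, 69] → contains → excluded.
S [80, 88] → after → candidate.
U [105, 119] → after → candidate.
W [78, 79] → after → candidate.
Z [9, 30] → before → excluded.
Among candidates, latest start is 105 → U.

U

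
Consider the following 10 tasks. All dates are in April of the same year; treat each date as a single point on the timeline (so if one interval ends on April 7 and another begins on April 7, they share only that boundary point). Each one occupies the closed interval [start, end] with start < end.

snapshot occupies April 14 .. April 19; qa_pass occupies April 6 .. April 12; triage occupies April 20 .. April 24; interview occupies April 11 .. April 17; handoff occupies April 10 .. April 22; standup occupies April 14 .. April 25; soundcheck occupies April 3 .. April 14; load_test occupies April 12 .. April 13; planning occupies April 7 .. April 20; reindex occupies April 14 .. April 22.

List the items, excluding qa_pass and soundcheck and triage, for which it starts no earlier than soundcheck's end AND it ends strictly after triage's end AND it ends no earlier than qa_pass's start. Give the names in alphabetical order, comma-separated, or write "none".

standup

Conditions: its start is no earlier than soundcheck's end (X.start >= April 14) AND its end is strictly after triage's end (X.end > April 24) AND its end is no earlier than qa_pass's start (X.end >= April 6).
handoff: start April 10 >= April 14? ✗; end April 22 > April 24? ✗; end April 22 >= April 6? ✓ → no.
interview: start April 11 >= April 14? ✗; end April 17 > April 24? ✗; end April 17 >= April 6? ✓ → no.
load_test: start April 12 >= April 14? ✗; end April 13 > April 24? ✗; end April 13 >= April 6? ✓ → no.
planning: start April 7 >= April 14? ✗; end April 20 > April 24? ✗; end April 20 >= April 6? ✓ → no.
reindex: start April 14 >= April 14? ✓; end April 22 > April 24? ✗; end April 22 >= April 6? ✓ → no.
snapshot: start April 14 >= April 14? ✓; end April 19 > April 24? ✗; end April 19 >= April 6? ✓ → no.
standup: start April 14 >= April 14? ✓; end April 25 > April 24? ✓; end April 25 >= April 6? ✓ → yes.
Result: standup.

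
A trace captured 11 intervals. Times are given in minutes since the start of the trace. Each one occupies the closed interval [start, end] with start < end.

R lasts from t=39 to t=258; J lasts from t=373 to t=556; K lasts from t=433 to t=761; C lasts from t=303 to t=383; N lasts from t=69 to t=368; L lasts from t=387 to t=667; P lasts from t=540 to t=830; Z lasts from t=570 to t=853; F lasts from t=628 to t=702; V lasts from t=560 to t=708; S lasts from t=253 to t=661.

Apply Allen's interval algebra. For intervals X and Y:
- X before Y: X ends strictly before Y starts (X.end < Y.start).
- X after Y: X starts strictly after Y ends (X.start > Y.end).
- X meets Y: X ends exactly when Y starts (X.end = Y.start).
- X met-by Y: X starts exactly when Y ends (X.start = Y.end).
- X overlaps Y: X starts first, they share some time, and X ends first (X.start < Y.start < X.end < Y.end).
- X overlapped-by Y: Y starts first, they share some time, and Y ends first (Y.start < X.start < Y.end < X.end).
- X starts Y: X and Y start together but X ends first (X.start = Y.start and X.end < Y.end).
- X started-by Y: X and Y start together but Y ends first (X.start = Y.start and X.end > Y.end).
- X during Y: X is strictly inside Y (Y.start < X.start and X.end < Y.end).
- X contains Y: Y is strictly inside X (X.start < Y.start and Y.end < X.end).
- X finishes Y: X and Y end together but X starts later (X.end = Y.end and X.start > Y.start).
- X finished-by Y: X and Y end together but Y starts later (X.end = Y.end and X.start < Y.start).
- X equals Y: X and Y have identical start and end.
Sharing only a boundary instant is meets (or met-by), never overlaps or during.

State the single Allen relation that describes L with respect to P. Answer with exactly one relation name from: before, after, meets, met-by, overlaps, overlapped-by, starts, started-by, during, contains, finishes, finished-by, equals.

L = [t=387, t=667]; P = [t=540, t=830].
Compare endpoints: L.start < P.start, L.start < P.end, L.end > P.start, L.end < P.end.
That pattern is 'overlaps'.

overlaps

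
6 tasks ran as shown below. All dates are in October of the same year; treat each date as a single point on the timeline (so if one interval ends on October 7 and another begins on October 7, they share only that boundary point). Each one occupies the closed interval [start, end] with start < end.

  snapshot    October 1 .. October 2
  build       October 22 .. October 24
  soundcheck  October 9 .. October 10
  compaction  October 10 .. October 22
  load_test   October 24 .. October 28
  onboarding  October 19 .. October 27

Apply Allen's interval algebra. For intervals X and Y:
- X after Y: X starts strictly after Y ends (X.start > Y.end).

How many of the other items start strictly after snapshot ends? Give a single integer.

Target snapshot = [October 1, October 2].
build [October 22, October 24] → after → counts.
compaction [October 10, October 22] → after → counts.
load_test [October 24, October 28] → after → counts.
onboarding [October 19, October 27] → after → counts.
soundcheck [October 9, October 10] → after → counts.
Total: 5.

5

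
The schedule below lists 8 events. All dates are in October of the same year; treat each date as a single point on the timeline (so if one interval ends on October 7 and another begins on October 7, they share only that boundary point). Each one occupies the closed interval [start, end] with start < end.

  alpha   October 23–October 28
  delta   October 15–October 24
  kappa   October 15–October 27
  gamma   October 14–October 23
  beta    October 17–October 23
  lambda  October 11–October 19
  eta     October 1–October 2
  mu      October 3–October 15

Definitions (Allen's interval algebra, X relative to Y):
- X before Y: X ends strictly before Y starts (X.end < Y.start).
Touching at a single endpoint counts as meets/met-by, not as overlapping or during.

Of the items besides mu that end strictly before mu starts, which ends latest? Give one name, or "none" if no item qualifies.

Target mu = [October 3, October 15].
alpha [October 23, October 28] → after → excluded.
beta [October 17, October 23] → after → excluded.
delta [October 15, October 24] → met-by → excluded.
eta [October 1, October 2] → before → candidate.
gamma [October 14, October 23] → overlapped-by → excluded.
kappa [October 15, October 27] → met-by → excluded.
lambda [October 11, October 19] → overlapped-by → excluded.
Among candidates, latest end is October 2 → eta.

eta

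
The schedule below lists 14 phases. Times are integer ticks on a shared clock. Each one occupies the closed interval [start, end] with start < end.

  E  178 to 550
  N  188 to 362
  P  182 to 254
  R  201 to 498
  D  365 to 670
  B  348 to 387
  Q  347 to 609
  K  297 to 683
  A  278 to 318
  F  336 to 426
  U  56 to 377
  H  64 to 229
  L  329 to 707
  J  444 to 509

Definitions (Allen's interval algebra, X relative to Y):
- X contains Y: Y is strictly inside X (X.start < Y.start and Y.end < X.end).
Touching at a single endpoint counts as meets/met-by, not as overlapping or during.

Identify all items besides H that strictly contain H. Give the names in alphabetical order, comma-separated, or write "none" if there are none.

Target H = [64, 229].
A [278, 318] → after → no.
B [348, 387] → after → no.
D [365, 670] → after → no.
E [178, 550] → overlapped-by → no.
F [336, 426] → after → no.
J [444, 509] → after → no.
K [297, 683] → after → no.
L [329, 707] → after → no.
N [188, 362] → overlapped-by → no.
P [182, 254] → overlapped-by → no.
Q [347, 609] → after → no.
R [201, 498] → overlapped-by → no.
U [56, 377] → contains → yes.
Result: U.

U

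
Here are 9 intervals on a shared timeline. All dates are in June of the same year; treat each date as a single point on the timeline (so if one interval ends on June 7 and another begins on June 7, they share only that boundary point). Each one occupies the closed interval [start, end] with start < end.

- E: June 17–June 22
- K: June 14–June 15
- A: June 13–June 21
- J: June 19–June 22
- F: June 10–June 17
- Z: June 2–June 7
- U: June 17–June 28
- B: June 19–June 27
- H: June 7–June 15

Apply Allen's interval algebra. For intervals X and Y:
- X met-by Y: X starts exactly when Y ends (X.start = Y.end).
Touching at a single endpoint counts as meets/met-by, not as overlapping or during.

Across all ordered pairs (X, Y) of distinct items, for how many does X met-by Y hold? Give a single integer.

Checking all 72 ordered pairs for relation 'met-by'; matching pairs in alphabetical order:
(E, F): E met-by F ✓
(H, Z): H met-by Z ✓
(U, F): U met-by F ✓
Count: 3.

3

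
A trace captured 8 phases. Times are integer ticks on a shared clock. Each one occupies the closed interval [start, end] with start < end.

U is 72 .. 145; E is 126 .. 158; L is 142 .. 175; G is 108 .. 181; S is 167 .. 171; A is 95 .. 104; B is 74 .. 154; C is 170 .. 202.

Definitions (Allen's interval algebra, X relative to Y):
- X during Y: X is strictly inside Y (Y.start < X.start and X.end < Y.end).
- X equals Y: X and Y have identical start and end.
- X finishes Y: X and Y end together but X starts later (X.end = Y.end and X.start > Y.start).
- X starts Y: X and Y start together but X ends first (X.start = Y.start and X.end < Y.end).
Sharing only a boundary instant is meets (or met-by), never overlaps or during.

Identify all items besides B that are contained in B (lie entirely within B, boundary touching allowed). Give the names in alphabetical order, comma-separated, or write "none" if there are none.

Target B = [74, 154].
A [95, 104] → during → yes.
C [170, 202] → after → no.
E [126, 158] → overlapped-by → no.
G [108, 181] → overlapped-by → no.
L [142, 175] → overlapped-by → no.
S [167, 171] → after → no.
U [72, 145] → overlaps → no.
Result: A.

A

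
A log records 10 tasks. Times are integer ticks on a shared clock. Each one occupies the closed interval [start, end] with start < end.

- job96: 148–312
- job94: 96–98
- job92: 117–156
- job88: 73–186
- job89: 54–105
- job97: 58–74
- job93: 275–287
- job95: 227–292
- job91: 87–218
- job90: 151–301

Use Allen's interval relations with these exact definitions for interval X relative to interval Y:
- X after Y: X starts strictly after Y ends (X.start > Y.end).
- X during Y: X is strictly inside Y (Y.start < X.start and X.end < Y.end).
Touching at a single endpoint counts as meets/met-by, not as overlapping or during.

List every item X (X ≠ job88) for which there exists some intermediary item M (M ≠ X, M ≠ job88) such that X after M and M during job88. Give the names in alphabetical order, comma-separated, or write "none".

Target job88 = [73, 186].
Intermediaries M with M during job88: job92, job94.
Via job92 — items with X after job92: job93, job95.
Via job94 — items with X after job94: job90, job92, job93, job95, job96.
Union: job90, job92, job93, job95, job96.

job90, job92, job93, job95, job96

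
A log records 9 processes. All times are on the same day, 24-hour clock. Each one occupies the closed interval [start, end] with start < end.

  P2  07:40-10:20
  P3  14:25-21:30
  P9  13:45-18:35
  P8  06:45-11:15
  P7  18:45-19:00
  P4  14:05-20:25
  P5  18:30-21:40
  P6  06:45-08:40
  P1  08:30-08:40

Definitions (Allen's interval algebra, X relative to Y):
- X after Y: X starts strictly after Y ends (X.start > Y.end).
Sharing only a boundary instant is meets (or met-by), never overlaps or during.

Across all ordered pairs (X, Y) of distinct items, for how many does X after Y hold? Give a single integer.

Checking all 72 ordered pairs for relation 'after'; matching pairs in alphabetical order:
(P3, P1): P3 after P1 ✓
(P3, P2): P3 after P2 ✓
(P3, P6): P3 after P6 ✓
(P3, P8): P3 after P8 ✓
(P4, P1): P4 after P1 ✓
(P4, P2): P4 after P2 ✓
(P4, P6): P4 after P6 ✓
(P4, P8): P4 after P8 ✓
(P5, P1): P5 after P1 ✓
(P5, P2): P5 after P2 ✓
(P5, P6): P5 after P6 ✓
(P5, P8): P5 after P8 ✓
(P7, P1): P7 after P1 ✓
(P7, P2): P7 after P2 ✓
(P7, P6): P7 after P6 ✓
(P7, P8): P7 after P8 ✓
(P7, P9): P7 after P9 ✓
(P9, P1): P9 after P1 ✓
(P9, P2): P9 after P2 ✓
(P9, P6): P9 after P6 ✓
(P9, P8): P9 after P8 ✓
Count: 21.

21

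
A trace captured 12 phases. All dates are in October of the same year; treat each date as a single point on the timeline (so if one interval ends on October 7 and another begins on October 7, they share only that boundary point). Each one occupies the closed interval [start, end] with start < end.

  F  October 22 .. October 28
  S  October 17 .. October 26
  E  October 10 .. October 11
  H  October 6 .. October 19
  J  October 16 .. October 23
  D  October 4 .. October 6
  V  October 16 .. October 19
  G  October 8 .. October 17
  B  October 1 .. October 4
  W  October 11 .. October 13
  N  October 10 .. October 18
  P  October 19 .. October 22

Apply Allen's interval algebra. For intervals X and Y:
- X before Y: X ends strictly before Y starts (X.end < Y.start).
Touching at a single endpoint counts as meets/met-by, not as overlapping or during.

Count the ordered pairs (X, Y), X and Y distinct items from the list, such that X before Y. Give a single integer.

35

Checking all 132 ordered pairs for relation 'before'; matching pairs in alphabetical order:
(B, E): B before E ✓
(B, F): B before F ✓
(B, G): B before G ✓
(B, H): B before H ✓
(B, J): B before J ✓
(B, N): B before N ✓
(B, P): B before P ✓
(B, S): B before S ✓
(B, V): B before V ✓
(B, W): B before W ✓
(D, E): D before E ✓
(D, F): D before F ✓
(D, G): D before G ✓
(D, J): D before J ✓
(D, N): D before N ✓
(D, P): D before P ✓
(D, S): D before S ✓
(D, V): D before V ✓
(D, W): D before W ✓
(E, F): E before F ✓
(E, J): E before J ✓
(E, P): E before P ✓
(E, S): E before S ✓
(E, V): E before V ✓
... plus 11 further pairs not listed.
Count: 35.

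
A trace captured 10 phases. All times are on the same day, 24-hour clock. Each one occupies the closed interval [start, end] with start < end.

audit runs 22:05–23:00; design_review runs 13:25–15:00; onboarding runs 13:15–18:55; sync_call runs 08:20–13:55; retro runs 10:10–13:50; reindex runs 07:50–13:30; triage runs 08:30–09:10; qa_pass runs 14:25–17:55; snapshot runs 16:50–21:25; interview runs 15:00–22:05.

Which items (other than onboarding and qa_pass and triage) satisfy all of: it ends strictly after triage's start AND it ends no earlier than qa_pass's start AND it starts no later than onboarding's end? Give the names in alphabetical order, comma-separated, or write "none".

design_review, interview, snapshot

Conditions: its end is strictly after triage's start (X.end > 08:30) AND its end is no earlier than qa_pass's start (X.end >= 14:25) AND its start is no later than onboarding's end (X.start <= 18:55).
audit: end 23:00 > 08:30? ✓; end 23:00 >= 14:25? ✓; start 22:05 <= 18:55? ✗ → no.
design_review: end 15:00 > 08:30? ✓; end 15:00 >= 14:25? ✓; start 13:25 <= 18:55? ✓ → yes.
interview: end 22:05 > 08:30? ✓; end 22:05 >= 14:25? ✓; start 15:00 <= 18:55? ✓ → yes.
reindex: end 13:30 > 08:30? ✓; end 13:30 >= 14:25? ✗; start 07:50 <= 18:55? ✓ → no.
retro: end 13:50 > 08:30? ✓; end 13:50 >= 14:25? ✗; start 10:10 <= 18:55? ✓ → no.
snapshot: end 21:25 > 08:30? ✓; end 21:25 >= 14:25? ✓; start 16:50 <= 18:55? ✓ → yes.
sync_call: end 13:55 > 08:30? ✓; end 13:55 >= 14:25? ✗; start 08:20 <= 18:55? ✓ → no.
Result: design_review, interview, snapshot.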